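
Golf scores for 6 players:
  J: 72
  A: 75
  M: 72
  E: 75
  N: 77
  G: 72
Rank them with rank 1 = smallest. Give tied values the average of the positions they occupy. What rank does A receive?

Sorted (ascending): 72, 72, 72, 75, 75, 77
The 3 values of 72 occupy positions 1–3 → average rank 2.
The 2 values of 75 occupy positions 4–5 → average rank (4+5)/2 = 4.5.
A has value 75 → rank 4.5.

4.5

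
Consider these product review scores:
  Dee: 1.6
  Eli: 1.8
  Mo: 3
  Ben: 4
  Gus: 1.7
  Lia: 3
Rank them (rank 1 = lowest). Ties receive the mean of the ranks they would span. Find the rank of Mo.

Sorted (ascending): 1.6, 1.7, 1.8, 3, 3, 4
The 2 values of 3 occupy positions 4–5 → average rank (4+5)/2 = 4.5.
Mo has value 3 → rank 4.5.

4.5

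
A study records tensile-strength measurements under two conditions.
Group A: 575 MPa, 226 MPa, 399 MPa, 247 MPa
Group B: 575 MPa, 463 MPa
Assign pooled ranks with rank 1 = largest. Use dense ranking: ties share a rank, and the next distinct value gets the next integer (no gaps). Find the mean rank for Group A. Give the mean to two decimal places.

3.25

Sorted (descending): 575, 575, 463, 399, 247, 226
The 2 values of 575 share dense rank 1.
Remaining distinct values take the next consecutive integers.
Group A values → pooled ranks: 575→1, 226→5, 399→3, 247→4
Mean rank = (1 + 5 + 3 + 4) / 4 = 3.25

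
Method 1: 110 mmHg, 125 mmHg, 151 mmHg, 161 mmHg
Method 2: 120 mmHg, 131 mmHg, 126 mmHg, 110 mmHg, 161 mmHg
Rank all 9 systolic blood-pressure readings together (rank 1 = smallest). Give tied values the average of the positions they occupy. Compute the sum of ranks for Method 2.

24

Sorted (ascending): 110, 110, 120, 125, 126, 131, 151, 161, 161
The 2 values of 110 occupy positions 1–2 → average rank (1+2)/2 = 1.5.
The 2 values of 161 occupy positions 8–9 → average rank (8+9)/2 = 8.5.
Method 2 values → pooled ranks: 120→3, 131→6, 126→5, 110→1.5, 161→8.5
Rank sum = 3 + 6 + 5 + 1.5 + 8.5 = 24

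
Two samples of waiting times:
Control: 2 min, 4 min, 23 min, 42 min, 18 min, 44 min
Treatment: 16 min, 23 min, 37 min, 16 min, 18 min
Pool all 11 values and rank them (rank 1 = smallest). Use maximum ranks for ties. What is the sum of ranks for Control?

38

Sorted (ascending): 2, 4, 16, 16, 18, 18, 23, 23, 37, 42, 44
The 2 values of 16 occupy positions 3–4 → each gets rank 4.
The 2 values of 18 occupy positions 5–6 → each gets rank 6.
The 2 values of 23 occupy positions 7–8 → each gets rank 8.
Control values → pooled ranks: 2→1, 4→2, 23→8, 42→10, 18→6, 44→11
Rank sum = 1 + 2 + 8 + 10 + 6 + 11 = 38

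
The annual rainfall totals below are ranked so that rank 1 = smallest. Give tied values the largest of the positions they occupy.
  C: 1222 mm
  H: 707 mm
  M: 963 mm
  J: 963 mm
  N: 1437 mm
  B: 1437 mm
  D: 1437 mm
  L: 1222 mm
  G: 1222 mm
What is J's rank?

Sorted (ascending): 707, 963, 963, 1222, 1222, 1222, 1437, 1437, 1437
The 2 values of 963 occupy positions 2–3 → each gets rank 3.
The 3 values of 1222 occupy positions 4–6 → each gets rank 6.
The 3 values of 1437 occupy positions 7–9 → each gets rank 9.
J has value 963 mm → rank 3.

3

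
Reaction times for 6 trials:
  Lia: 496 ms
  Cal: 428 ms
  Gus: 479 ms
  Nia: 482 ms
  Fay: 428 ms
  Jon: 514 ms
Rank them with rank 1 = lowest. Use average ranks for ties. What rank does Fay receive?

Sorted (ascending): 428, 428, 479, 482, 496, 514
The 2 values of 428 occupy positions 1–2 → average rank (1+2)/2 = 1.5.
Fay has value 428 ms → rank 1.5.

1.5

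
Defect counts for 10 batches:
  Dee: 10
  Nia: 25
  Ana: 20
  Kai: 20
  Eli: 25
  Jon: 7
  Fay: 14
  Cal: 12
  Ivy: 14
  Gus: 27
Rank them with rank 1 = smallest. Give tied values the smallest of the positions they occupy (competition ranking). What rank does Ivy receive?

4

Sorted (ascending): 7, 10, 12, 14, 14, 20, 20, 25, 25, 27
The 2 values of 14 occupy positions 4–5 → each gets rank 4.
The 2 values of 20 occupy positions 6–7 → each gets rank 6.
The 2 values of 25 occupy positions 8–9 → each gets rank 8.
Ivy has value 14 → rank 4.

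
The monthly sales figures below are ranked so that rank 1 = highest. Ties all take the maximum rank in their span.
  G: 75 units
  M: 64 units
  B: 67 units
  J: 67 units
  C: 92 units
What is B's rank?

Sorted (descending): 92, 75, 67, 67, 64
The 2 values of 67 occupy positions 3–4 → each gets rank 4.
B has value 67 units → rank 4.

4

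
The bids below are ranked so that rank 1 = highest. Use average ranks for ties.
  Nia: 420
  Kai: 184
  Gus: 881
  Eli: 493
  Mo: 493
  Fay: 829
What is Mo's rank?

3.5

Sorted (descending): 881, 829, 493, 493, 420, 184
The 2 values of 493 occupy positions 3–4 → average rank (3+4)/2 = 3.5.
Mo has value 493 → rank 3.5.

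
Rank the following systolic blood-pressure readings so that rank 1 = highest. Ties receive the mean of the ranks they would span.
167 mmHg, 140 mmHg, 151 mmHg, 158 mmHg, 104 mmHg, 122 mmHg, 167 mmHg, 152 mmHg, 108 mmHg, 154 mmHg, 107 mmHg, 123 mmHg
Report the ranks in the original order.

Sorted (descending): 167, 167, 158, 154, 152, 151, 140, 123, 122, 108, 107, 104
The 2 values of 167 occupy positions 1–2 → average rank (1+2)/2 = 1.5.

1.5, 7, 6, 3, 12, 9, 1.5, 5, 10, 4, 11, 8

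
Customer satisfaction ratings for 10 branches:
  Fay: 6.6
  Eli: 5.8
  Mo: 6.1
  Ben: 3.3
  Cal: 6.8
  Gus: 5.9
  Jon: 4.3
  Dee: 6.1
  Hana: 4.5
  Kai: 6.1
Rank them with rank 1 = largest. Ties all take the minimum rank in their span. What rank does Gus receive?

6

Sorted (descending): 6.8, 6.6, 6.1, 6.1, 6.1, 5.9, 5.8, 4.5, 4.3, 3.3
The 3 values of 6.1 occupy positions 3–5 → each gets rank 3.
Gus has value 5.9 → rank 6.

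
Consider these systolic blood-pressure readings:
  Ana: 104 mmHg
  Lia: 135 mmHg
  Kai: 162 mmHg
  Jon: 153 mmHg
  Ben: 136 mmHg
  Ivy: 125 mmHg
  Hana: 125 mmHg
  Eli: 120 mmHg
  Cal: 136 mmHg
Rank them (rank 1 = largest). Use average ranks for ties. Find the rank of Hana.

Sorted (descending): 162, 153, 136, 136, 135, 125, 125, 120, 104
The 2 values of 136 occupy positions 3–4 → average rank (3+4)/2 = 3.5.
The 2 values of 125 occupy positions 6–7 → average rank (6+7)/2 = 6.5.
Hana has value 125 mmHg → rank 6.5.

6.5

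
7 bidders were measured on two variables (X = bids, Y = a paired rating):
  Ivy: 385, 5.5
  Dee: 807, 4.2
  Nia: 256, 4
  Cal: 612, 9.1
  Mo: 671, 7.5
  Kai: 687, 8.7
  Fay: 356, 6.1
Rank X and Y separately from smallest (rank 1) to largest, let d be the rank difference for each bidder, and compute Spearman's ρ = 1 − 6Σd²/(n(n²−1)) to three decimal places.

Ranks of variable 1: 3, 7, 1, 4, 5, 6, 2
Ranks of variable 2: 3, 2, 1, 7, 5, 6, 4
d = r₁ − r₂: 0, 5, 0, -3, 0, 0, -2
d²: 0, 25, 0, 9, 0, 0, 4; Σd² = 38
ρ = 1 − 6·38/(7·48) = 1 − 228/336 = 0.321

0.321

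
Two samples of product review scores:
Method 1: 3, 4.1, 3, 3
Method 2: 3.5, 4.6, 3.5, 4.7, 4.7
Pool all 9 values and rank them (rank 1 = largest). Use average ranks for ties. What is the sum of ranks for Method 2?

17

Sorted (descending): 4.7, 4.7, 4.6, 4.1, 3.5, 3.5, 3, 3, 3
The 2 values of 4.7 occupy positions 1–2 → average rank (1+2)/2 = 1.5.
The 2 values of 3.5 occupy positions 5–6 → average rank (5+6)/2 = 5.5.
The 3 values of 3 occupy positions 7–9 → average rank 8.
Method 2 values → pooled ranks: 3.5→5.5, 4.6→3, 3.5→5.5, 4.7→1.5, 4.7→1.5
Rank sum = 5.5 + 3 + 5.5 + 1.5 + 1.5 = 17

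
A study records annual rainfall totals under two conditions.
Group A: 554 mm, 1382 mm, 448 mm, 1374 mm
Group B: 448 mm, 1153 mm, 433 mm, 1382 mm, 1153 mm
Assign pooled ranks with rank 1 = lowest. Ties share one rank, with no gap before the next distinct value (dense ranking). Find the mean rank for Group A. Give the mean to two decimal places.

Sorted (ascending): 433, 448, 448, 554, 1153, 1153, 1374, 1382, 1382
The 2 values of 448 share dense rank 2.
The 2 values of 1153 share dense rank 4.
The 2 values of 1382 share dense rank 6.
Remaining distinct values take the next consecutive integers.
Group A values → pooled ranks: 554→3, 1382→6, 448→2, 1374→5
Mean rank = (3 + 6 + 2 + 5) / 4 = 4.00

4.00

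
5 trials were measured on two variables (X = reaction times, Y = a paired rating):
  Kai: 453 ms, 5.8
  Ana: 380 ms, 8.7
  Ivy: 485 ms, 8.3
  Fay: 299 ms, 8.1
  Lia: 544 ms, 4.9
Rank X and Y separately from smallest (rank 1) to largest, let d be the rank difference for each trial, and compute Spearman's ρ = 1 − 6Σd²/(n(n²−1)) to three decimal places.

-0.500

Ranks of variable 1: 3, 2, 4, 1, 5
Ranks of variable 2: 2, 5, 4, 3, 1
d = r₁ − r₂: 1, -3, 0, -2, 4
d²: 1, 9, 0, 4, 16; Σd² = 30
ρ = 1 − 6·30/(5·24) = 1 − 180/120 = -0.500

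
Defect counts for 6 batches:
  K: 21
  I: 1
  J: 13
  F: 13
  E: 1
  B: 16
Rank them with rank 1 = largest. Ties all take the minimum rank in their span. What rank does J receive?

3

Sorted (descending): 21, 16, 13, 13, 1, 1
The 2 values of 13 occupy positions 3–4 → each gets rank 3.
The 2 values of 1 occupy positions 5–6 → each gets rank 5.
J has value 13 → rank 3.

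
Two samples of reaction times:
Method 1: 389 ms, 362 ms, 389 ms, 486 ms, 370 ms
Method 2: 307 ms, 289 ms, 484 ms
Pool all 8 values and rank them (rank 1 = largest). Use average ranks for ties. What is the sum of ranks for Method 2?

Sorted (descending): 486, 484, 389, 389, 370, 362, 307, 289
The 2 values of 389 occupy positions 3–4 → average rank (3+4)/2 = 3.5.
Method 2 values → pooled ranks: 307→7, 289→8, 484→2
Rank sum = 7 + 8 + 2 = 17

17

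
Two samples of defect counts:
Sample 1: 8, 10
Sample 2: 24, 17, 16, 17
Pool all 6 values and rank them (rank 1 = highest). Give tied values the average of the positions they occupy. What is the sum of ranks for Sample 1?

Sorted (descending): 24, 17, 17, 16, 10, 8
The 2 values of 17 occupy positions 2–3 → average rank (2+3)/2 = 2.5.
Sample 1 values → pooled ranks: 8→6, 10→5
Rank sum = 6 + 5 = 11

11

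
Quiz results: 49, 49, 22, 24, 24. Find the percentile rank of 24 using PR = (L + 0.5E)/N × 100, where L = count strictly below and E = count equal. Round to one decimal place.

40.0

N = 5.
Strictly below 24: 1. Equal to 24: 2.
PR = (1 + 0.5·2)/5 × 100 = 40.0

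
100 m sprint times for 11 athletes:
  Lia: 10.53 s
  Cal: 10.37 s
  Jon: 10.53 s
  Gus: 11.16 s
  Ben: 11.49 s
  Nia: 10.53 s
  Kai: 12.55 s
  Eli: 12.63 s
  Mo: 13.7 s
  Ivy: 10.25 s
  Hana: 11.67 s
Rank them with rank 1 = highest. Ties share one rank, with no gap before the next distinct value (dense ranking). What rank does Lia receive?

7

Sorted (descending): 13.7, 12.63, 12.55, 11.67, 11.49, 11.16, 10.53, 10.53, 10.53, 10.37, 10.25
The 3 values of 10.53 share dense rank 7.
Remaining distinct values take the next consecutive integers.
Lia has value 10.53 s → rank 7.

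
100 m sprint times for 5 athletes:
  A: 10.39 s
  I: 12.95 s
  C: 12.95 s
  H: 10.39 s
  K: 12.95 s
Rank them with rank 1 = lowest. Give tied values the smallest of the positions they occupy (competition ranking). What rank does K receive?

3

Sorted (ascending): 10.39, 10.39, 12.95, 12.95, 12.95
The 2 values of 10.39 occupy positions 1–2 → each gets rank 1.
The 3 values of 12.95 occupy positions 3–5 → each gets rank 3.
K has value 12.95 s → rank 3.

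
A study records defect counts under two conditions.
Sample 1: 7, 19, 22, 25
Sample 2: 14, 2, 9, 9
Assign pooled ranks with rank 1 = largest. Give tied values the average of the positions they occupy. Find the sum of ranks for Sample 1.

13

Sorted (descending): 25, 22, 19, 14, 9, 9, 7, 2
The 2 values of 9 occupy positions 5–6 → average rank (5+6)/2 = 5.5.
Sample 1 values → pooled ranks: 7→7, 19→3, 22→2, 25→1
Rank sum = 7 + 3 + 2 + 1 = 13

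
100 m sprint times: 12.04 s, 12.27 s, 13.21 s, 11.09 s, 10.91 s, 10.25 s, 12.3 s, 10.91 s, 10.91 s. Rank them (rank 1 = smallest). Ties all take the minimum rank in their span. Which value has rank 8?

12.3

Sorted (ascending): 10.25, 10.91, 10.91, 10.91, 11.09, 12.04, 12.27, 12.3, 13.21
The 3 values of 10.91 occupy positions 2–4 → each gets rank 2.
Rank 8 → value 12.3.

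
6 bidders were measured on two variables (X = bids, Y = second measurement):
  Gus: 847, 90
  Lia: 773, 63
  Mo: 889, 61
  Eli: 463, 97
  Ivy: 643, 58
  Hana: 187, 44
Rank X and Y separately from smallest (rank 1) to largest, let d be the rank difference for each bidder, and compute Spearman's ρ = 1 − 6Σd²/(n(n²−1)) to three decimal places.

0.257

Ranks of variable 1: 5, 4, 6, 2, 3, 1
Ranks of variable 2: 5, 4, 3, 6, 2, 1
d = r₁ − r₂: 0, 0, 3, -4, 1, 0
d²: 0, 0, 9, 16, 1, 0; Σd² = 26
ρ = 1 − 6·26/(6·35) = 1 − 156/210 = 0.257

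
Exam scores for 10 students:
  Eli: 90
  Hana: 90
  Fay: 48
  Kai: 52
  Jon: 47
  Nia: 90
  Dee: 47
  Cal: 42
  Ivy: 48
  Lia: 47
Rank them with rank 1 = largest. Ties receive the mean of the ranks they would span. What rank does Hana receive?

2

Sorted (descending): 90, 90, 90, 52, 48, 48, 47, 47, 47, 42
The 3 values of 90 occupy positions 1–3 → average rank 2.
The 2 values of 48 occupy positions 5–6 → average rank (5+6)/2 = 5.5.
The 3 values of 47 occupy positions 7–9 → average rank 8.
Hana has value 90 → rank 2.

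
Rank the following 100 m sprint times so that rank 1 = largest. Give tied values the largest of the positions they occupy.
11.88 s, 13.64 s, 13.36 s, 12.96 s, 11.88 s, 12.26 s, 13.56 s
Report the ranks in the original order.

7, 1, 3, 4, 7, 5, 2

Sorted (descending): 13.64, 13.56, 13.36, 12.96, 12.26, 11.88, 11.88
The 2 values of 11.88 occupy positions 6–7 → each gets rank 7.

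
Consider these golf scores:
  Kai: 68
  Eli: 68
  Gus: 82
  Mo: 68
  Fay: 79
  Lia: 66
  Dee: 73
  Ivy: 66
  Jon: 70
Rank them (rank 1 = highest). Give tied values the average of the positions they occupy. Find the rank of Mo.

Sorted (descending): 82, 79, 73, 70, 68, 68, 68, 66, 66
The 3 values of 68 occupy positions 5–7 → average rank 6.
The 2 values of 66 occupy positions 8–9 → average rank (8+9)/2 = 8.5.
Mo has value 68 → rank 6.

6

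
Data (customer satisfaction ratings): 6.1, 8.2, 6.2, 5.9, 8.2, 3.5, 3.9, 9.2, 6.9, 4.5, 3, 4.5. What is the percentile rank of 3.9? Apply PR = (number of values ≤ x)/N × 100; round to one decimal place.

N = 12.
Strictly below 3.9: 2. Equal to 3.9: 1.
PR = 3/12 × 100 = 25.0

25.0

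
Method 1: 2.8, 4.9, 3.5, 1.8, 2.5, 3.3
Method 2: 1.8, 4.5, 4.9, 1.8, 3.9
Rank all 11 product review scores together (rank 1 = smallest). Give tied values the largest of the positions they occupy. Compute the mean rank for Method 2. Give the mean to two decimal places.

Sorted (ascending): 1.8, 1.8, 1.8, 2.5, 2.8, 3.3, 3.5, 3.9, 4.5, 4.9, 4.9
The 3 values of 1.8 occupy positions 1–3 → each gets rank 3.
The 2 values of 4.9 occupy positions 10–11 → each gets rank 11.
Method 2 values → pooled ranks: 1.8→3, 4.5→9, 4.9→11, 1.8→3, 3.9→8
Mean rank = (3 + 9 + 11 + 3 + 8) / 5 = 6.80

6.80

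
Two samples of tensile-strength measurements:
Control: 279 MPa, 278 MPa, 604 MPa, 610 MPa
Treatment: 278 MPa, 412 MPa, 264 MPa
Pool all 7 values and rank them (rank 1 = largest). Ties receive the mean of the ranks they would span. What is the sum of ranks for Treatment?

15.5

Sorted (descending): 610, 604, 412, 279, 278, 278, 264
The 2 values of 278 occupy positions 5–6 → average rank (5+6)/2 = 5.5.
Treatment values → pooled ranks: 278→5.5, 412→3, 264→7
Rank sum = 5.5 + 3 + 7 = 15.5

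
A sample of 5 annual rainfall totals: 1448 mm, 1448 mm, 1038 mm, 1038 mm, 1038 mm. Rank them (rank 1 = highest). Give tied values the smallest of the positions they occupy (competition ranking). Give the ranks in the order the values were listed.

Sorted (descending): 1448, 1448, 1038, 1038, 1038
The 2 values of 1448 occupy positions 1–2 → each gets rank 1.
The 3 values of 1038 occupy positions 3–5 → each gets rank 3.

1, 1, 3, 3, 3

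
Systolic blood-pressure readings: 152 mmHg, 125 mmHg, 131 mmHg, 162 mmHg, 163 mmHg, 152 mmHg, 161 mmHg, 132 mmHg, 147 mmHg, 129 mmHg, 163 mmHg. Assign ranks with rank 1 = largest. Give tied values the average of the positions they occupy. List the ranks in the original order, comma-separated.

Sorted (descending): 163, 163, 162, 161, 152, 152, 147, 132, 131, 129, 125
The 2 values of 163 occupy positions 1–2 → average rank (1+2)/2 = 1.5.
The 2 values of 152 occupy positions 5–6 → average rank (5+6)/2 = 5.5.

5.5, 11, 9, 3, 1.5, 5.5, 4, 8, 7, 10, 1.5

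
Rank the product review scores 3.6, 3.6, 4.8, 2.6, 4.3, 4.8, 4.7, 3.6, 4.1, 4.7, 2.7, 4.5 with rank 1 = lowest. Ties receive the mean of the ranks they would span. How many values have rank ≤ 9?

8

Sorted (ascending): 2.6, 2.7, 3.6, 3.6, 3.6, 4.1, 4.3, 4.5, 4.7, 4.7, 4.8, 4.8
The 3 values of 3.6 occupy positions 3–5 → average rank 4.
The 2 values of 4.7 occupy positions 9–10 → average rank (9+10)/2 = 9.5.
The 2 values of 4.8 occupy positions 11–12 → average rank (11+12)/2 = 11.5.
Ranks ≤ 9: {1, 2, 4, 4, 4, 6, 7, 8} → 8 values.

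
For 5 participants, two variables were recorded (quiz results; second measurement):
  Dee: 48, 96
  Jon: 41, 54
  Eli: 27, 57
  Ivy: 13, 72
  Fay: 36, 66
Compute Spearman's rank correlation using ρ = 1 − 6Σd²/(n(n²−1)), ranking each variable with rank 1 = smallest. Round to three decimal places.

Ranks of variable 1: 5, 4, 2, 1, 3
Ranks of variable 2: 5, 1, 2, 4, 3
d = r₁ − r₂: 0, 3, 0, -3, 0
d²: 0, 9, 0, 9, 0; Σd² = 18
ρ = 1 − 6·18/(5·24) = 1 − 108/120 = 0.100

0.100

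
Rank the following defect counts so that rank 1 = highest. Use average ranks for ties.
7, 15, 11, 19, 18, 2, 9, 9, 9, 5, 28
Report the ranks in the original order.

Sorted (descending): 28, 19, 18, 15, 11, 9, 9, 9, 7, 5, 2
The 3 values of 9 occupy positions 6–8 → average rank 7.

9, 4, 5, 2, 3, 11, 7, 7, 7, 10, 1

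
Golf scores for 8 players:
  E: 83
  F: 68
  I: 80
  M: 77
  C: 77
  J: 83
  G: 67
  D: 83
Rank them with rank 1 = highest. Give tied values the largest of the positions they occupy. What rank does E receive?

3

Sorted (descending): 83, 83, 83, 80, 77, 77, 68, 67
The 3 values of 83 occupy positions 1–3 → each gets rank 3.
The 2 values of 77 occupy positions 5–6 → each gets rank 6.
E has value 83 → rank 3.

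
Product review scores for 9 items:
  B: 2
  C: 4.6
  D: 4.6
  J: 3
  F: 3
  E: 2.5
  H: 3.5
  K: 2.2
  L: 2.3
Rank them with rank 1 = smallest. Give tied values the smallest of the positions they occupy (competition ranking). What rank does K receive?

Sorted (ascending): 2, 2.2, 2.3, 2.5, 3, 3, 3.5, 4.6, 4.6
The 2 values of 3 occupy positions 5–6 → each gets rank 5.
The 2 values of 4.6 occupy positions 8–9 → each gets rank 8.
K has value 2.2 → rank 2.

2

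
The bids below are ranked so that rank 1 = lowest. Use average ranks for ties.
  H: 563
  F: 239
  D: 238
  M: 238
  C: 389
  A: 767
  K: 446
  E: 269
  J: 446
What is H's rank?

Sorted (ascending): 238, 238, 239, 269, 389, 446, 446, 563, 767
The 2 values of 238 occupy positions 1–2 → average rank (1+2)/2 = 1.5.
The 2 values of 446 occupy positions 6–7 → average rank (6+7)/2 = 6.5.
H has value 563 → rank 8.

8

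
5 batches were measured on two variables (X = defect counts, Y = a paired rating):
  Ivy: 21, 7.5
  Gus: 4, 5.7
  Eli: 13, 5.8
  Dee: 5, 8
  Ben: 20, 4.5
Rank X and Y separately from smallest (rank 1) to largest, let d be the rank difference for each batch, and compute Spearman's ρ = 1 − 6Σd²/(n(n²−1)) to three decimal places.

0.000

Ranks of variable 1: 5, 1, 3, 2, 4
Ranks of variable 2: 4, 2, 3, 5, 1
d = r₁ − r₂: 1, -1, 0, -3, 3
d²: 1, 1, 0, 9, 9; Σd² = 20
ρ = 1 − 6·20/(5·24) = 1 − 120/120 = 0.000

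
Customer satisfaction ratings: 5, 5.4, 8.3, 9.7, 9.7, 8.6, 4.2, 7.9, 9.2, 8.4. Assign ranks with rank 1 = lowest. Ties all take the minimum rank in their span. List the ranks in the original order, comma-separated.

2, 3, 5, 9, 9, 7, 1, 4, 8, 6

Sorted (ascending): 4.2, 5, 5.4, 7.9, 8.3, 8.4, 8.6, 9.2, 9.7, 9.7
The 2 values of 9.7 occupy positions 9–10 → each gets rank 9.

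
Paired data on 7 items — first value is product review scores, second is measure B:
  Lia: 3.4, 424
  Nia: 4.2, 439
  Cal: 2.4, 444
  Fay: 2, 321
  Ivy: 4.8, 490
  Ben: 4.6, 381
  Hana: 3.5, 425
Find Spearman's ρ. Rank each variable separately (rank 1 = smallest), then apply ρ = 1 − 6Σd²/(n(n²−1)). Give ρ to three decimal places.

0.429

Ranks of variable 1: 3, 5, 2, 1, 7, 6, 4
Ranks of variable 2: 3, 5, 6, 1, 7, 2, 4
d = r₁ − r₂: 0, 0, -4, 0, 0, 4, 0
d²: 0, 0, 16, 0, 0, 16, 0; Σd² = 32
ρ = 1 − 6·32/(7·48) = 1 − 192/336 = 0.429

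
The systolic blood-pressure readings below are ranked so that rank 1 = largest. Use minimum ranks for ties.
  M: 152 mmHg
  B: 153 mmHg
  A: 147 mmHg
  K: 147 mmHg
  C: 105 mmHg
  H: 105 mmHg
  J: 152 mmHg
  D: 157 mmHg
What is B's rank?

2

Sorted (descending): 157, 153, 152, 152, 147, 147, 105, 105
The 2 values of 152 occupy positions 3–4 → each gets rank 3.
The 2 values of 147 occupy positions 5–6 → each gets rank 5.
The 2 values of 105 occupy positions 7–8 → each gets rank 7.
B has value 153 mmHg → rank 2.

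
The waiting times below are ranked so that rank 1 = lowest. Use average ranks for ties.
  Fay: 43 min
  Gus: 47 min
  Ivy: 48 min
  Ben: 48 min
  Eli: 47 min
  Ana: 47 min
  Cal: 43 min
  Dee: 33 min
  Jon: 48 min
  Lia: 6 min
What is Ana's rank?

6

Sorted (ascending): 6, 33, 43, 43, 47, 47, 47, 48, 48, 48
The 2 values of 43 occupy positions 3–4 → average rank (3+4)/2 = 3.5.
The 3 values of 47 occupy positions 5–7 → average rank 6.
The 3 values of 48 occupy positions 8–10 → average rank 9.
Ana has value 47 min → rank 6.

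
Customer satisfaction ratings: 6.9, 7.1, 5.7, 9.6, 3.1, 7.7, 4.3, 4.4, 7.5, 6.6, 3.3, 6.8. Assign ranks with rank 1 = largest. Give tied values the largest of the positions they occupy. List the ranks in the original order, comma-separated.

Sorted (descending): 9.6, 7.7, 7.5, 7.1, 6.9, 6.8, 6.6, 5.7, 4.4, 4.3, 3.3, 3.1
No ties — each value takes its position as its rank.

5, 4, 8, 1, 12, 2, 10, 9, 3, 7, 11, 6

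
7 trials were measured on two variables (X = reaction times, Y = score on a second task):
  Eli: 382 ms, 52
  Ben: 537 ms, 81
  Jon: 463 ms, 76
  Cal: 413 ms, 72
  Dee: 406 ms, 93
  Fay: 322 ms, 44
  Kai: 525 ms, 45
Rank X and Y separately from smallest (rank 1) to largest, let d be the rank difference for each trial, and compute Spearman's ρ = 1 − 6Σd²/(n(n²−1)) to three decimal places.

0.393

Ranks of variable 1: 2, 7, 5, 4, 3, 1, 6
Ranks of variable 2: 3, 6, 5, 4, 7, 1, 2
d = r₁ − r₂: -1, 1, 0, 0, -4, 0, 4
d²: 1, 1, 0, 0, 16, 0, 16; Σd² = 34
ρ = 1 − 6·34/(7·48) = 1 − 204/336 = 0.393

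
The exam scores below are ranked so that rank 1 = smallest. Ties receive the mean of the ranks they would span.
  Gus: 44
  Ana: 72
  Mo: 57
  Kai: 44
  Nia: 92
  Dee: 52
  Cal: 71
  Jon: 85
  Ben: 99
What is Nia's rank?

8

Sorted (ascending): 44, 44, 52, 57, 71, 72, 85, 92, 99
The 2 values of 44 occupy positions 1–2 → average rank (1+2)/2 = 1.5.
Nia has value 92 → rank 8.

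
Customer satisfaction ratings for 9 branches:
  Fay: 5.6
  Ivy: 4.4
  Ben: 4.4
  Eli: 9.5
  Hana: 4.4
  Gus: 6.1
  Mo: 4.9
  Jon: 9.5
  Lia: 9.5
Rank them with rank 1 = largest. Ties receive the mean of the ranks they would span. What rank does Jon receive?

2

Sorted (descending): 9.5, 9.5, 9.5, 6.1, 5.6, 4.9, 4.4, 4.4, 4.4
The 3 values of 9.5 occupy positions 1–3 → average rank 2.
The 3 values of 4.4 occupy positions 7–9 → average rank 8.
Jon has value 9.5 → rank 2.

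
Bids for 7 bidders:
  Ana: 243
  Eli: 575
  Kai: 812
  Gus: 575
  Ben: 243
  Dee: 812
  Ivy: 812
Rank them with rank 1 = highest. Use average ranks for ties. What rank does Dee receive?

2

Sorted (descending): 812, 812, 812, 575, 575, 243, 243
The 3 values of 812 occupy positions 1–3 → average rank 2.
The 2 values of 575 occupy positions 4–5 → average rank (4+5)/2 = 4.5.
The 2 values of 243 occupy positions 6–7 → average rank (6+7)/2 = 6.5.
Dee has value 812 → rank 2.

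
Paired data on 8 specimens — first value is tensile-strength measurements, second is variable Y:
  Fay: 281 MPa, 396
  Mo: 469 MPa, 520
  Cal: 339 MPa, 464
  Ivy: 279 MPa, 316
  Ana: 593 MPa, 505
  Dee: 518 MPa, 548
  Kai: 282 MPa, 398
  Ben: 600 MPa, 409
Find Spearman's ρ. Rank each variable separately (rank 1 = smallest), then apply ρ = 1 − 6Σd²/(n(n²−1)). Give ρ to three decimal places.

0.690

Ranks of variable 1: 2, 5, 4, 1, 7, 6, 3, 8
Ranks of variable 2: 2, 7, 5, 1, 6, 8, 3, 4
d = r₁ − r₂: 0, -2, -1, 0, 1, -2, 0, 4
d²: 0, 4, 1, 0, 1, 4, 0, 16; Σd² = 26
ρ = 1 − 6·26/(8·63) = 1 − 156/504 = 0.690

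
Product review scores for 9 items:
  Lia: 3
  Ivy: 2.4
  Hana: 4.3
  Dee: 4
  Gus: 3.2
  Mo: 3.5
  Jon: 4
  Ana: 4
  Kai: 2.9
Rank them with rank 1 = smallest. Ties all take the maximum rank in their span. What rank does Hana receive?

Sorted (ascending): 2.4, 2.9, 3, 3.2, 3.5, 4, 4, 4, 4.3
The 3 values of 4 occupy positions 6–8 → each gets rank 8.
Hana has value 4.3 → rank 9.

9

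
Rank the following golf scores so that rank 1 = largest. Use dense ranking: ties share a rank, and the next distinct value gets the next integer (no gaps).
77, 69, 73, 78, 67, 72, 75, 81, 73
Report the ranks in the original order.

Sorted (descending): 81, 78, 77, 75, 73, 73, 72, 69, 67
The 2 values of 73 share dense rank 5.
Remaining distinct values take the next consecutive integers.

3, 7, 5, 2, 8, 6, 4, 1, 5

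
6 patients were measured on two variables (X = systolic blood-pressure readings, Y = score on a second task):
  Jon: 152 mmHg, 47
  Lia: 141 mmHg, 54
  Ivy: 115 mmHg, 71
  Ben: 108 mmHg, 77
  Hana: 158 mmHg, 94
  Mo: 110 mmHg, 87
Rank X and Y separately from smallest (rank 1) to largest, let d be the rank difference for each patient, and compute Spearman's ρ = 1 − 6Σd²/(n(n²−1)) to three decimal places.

-0.086

Ranks of variable 1: 5, 4, 3, 1, 6, 2
Ranks of variable 2: 1, 2, 3, 4, 6, 5
d = r₁ − r₂: 4, 2, 0, -3, 0, -3
d²: 16, 4, 0, 9, 0, 9; Σd² = 38
ρ = 1 − 6·38/(6·35) = 1 − 228/210 = -0.086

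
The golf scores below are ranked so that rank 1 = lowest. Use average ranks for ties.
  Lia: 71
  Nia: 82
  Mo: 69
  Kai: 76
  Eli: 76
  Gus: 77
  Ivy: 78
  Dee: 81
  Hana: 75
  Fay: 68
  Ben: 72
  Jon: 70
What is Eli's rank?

7.5

Sorted (ascending): 68, 69, 70, 71, 72, 75, 76, 76, 77, 78, 81, 82
The 2 values of 76 occupy positions 7–8 → average rank (7+8)/2 = 7.5.
Eli has value 76 → rank 7.5.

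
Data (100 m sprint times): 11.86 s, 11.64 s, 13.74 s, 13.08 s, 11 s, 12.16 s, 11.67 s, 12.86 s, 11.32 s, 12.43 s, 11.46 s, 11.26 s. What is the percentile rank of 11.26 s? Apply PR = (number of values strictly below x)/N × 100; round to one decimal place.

N = 12.
Strictly below 11.26: 1. Equal to 11.26: 1.
PR = 1/12 × 100 = 8.3

8.3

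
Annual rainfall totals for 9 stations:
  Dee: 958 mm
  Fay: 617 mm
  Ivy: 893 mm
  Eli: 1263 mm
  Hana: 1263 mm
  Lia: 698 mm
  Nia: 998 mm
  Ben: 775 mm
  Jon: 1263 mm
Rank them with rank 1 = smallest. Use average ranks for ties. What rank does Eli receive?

Sorted (ascending): 617, 698, 775, 893, 958, 998, 1263, 1263, 1263
The 3 values of 1263 occupy positions 7–9 → average rank 8.
Eli has value 1263 mm → rank 8.

8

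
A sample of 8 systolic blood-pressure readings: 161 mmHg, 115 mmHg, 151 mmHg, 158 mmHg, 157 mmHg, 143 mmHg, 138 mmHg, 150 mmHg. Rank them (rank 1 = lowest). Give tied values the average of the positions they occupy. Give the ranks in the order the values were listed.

Sorted (ascending): 115, 138, 143, 150, 151, 157, 158, 161
No ties — each value takes its position as its rank.

8, 1, 5, 7, 6, 3, 2, 4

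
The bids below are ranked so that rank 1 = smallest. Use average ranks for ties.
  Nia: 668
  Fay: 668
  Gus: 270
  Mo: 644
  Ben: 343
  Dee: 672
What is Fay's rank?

Sorted (ascending): 270, 343, 644, 668, 668, 672
The 2 values of 668 occupy positions 4–5 → average rank (4+5)/2 = 4.5.
Fay has value 668 → rank 4.5.

4.5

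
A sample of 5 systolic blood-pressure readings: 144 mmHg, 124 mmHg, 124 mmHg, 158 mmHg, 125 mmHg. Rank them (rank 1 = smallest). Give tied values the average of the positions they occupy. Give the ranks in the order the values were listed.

Sorted (ascending): 124, 124, 125, 144, 158
The 2 values of 124 occupy positions 1–2 → average rank (1+2)/2 = 1.5.

4, 1.5, 1.5, 5, 3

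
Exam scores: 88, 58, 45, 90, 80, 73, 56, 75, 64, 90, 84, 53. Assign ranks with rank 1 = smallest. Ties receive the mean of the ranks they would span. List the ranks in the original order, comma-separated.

10, 4, 1, 11.5, 8, 6, 3, 7, 5, 11.5, 9, 2

Sorted (ascending): 45, 53, 56, 58, 64, 73, 75, 80, 84, 88, 90, 90
The 2 values of 90 occupy positions 11–12 → average rank (11+12)/2 = 11.5.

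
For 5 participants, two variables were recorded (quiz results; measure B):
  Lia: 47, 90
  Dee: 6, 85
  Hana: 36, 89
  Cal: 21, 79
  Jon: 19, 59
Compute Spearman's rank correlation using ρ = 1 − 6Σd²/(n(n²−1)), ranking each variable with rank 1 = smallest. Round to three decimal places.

0.700

Ranks of variable 1: 5, 1, 4, 3, 2
Ranks of variable 2: 5, 3, 4, 2, 1
d = r₁ − r₂: 0, -2, 0, 1, 1
d²: 0, 4, 0, 1, 1; Σd² = 6
ρ = 1 − 6·6/(5·24) = 1 − 36/120 = 0.700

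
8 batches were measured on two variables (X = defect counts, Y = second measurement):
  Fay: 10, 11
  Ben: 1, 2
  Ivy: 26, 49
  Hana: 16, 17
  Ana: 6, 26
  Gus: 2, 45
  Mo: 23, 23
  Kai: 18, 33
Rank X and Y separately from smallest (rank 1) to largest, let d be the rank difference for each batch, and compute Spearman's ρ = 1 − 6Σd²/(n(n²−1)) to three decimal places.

0.452

Ranks of variable 1: 4, 1, 8, 5, 3, 2, 7, 6
Ranks of variable 2: 2, 1, 8, 3, 5, 7, 4, 6
d = r₁ − r₂: 2, 0, 0, 2, -2, -5, 3, 0
d²: 4, 0, 0, 4, 4, 25, 9, 0; Σd² = 46
ρ = 1 − 6·46/(8·63) = 1 − 276/504 = 0.452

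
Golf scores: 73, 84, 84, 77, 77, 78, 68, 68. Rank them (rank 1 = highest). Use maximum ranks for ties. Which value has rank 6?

73

Sorted (descending): 84, 84, 78, 77, 77, 73, 68, 68
The 2 values of 84 occupy positions 1–2 → each gets rank 2.
The 2 values of 77 occupy positions 4–5 → each gets rank 5.
The 2 values of 68 occupy positions 7–8 → each gets rank 8.
Rank 6 → value 73.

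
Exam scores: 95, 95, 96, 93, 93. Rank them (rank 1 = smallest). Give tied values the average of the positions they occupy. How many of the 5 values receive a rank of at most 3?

2

Sorted (ascending): 93, 93, 95, 95, 96
The 2 values of 93 occupy positions 1–2 → average rank (1+2)/2 = 1.5.
The 2 values of 95 occupy positions 3–4 → average rank (3+4)/2 = 3.5.
Ranks ≤ 3: {1.5, 1.5} → 2 values.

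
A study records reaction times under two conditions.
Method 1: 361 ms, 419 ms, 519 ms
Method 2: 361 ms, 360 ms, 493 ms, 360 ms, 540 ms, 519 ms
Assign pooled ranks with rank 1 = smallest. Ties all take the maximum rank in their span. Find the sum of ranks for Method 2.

31

Sorted (ascending): 360, 360, 361, 361, 419, 493, 519, 519, 540
The 2 values of 360 occupy positions 1–2 → each gets rank 2.
The 2 values of 361 occupy positions 3–4 → each gets rank 4.
The 2 values of 519 occupy positions 7–8 → each gets rank 8.
Method 2 values → pooled ranks: 361→4, 360→2, 493→6, 360→2, 540→9, 519→8
Rank sum = 4 + 2 + 6 + 2 + 9 + 8 = 31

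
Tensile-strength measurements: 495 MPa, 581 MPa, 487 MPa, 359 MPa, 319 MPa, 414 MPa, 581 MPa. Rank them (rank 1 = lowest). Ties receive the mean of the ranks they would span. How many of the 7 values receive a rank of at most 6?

5

Sorted (ascending): 319, 359, 414, 487, 495, 581, 581
The 2 values of 581 occupy positions 6–7 → average rank (6+7)/2 = 6.5.
Ranks ≤ 6: {1, 2, 3, 4, 5} → 5 values.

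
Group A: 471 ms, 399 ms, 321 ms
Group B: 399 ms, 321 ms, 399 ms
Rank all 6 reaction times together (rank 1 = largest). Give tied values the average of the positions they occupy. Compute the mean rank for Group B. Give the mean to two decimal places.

Sorted (descending): 471, 399, 399, 399, 321, 321
The 3 values of 399 occupy positions 2–4 → average rank 3.
The 2 values of 321 occupy positions 5–6 → average rank (5+6)/2 = 5.5.
Group B values → pooled ranks: 399→3, 321→5.5, 399→3
Mean rank = (3 + 5.5 + 3) / 3 = 3.83

3.83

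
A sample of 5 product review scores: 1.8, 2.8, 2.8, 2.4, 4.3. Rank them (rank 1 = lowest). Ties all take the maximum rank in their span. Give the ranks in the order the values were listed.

1, 4, 4, 2, 5

Sorted (ascending): 1.8, 2.4, 2.8, 2.8, 4.3
The 2 values of 2.8 occupy positions 3–4 → each gets rank 4.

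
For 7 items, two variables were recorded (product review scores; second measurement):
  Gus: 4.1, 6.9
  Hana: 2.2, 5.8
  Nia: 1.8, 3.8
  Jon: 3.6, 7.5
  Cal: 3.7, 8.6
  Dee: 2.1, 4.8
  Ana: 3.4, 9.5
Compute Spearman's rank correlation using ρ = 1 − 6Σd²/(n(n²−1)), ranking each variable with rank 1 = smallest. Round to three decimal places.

Ranks of variable 1: 7, 3, 1, 5, 6, 2, 4
Ranks of variable 2: 4, 3, 1, 5, 6, 2, 7
d = r₁ − r₂: 3, 0, 0, 0, 0, 0, -3
d²: 9, 0, 0, 0, 0, 0, 9; Σd² = 18
ρ = 1 − 6·18/(7·48) = 1 − 108/336 = 0.679

0.679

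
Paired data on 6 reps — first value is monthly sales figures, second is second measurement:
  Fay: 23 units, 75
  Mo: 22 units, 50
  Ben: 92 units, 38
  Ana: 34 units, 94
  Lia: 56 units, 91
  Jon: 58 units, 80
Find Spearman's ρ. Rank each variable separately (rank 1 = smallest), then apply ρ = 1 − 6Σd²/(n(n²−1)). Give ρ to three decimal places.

Ranks of variable 1: 2, 1, 6, 3, 4, 5
Ranks of variable 2: 3, 2, 1, 6, 5, 4
d = r₁ − r₂: -1, -1, 5, -3, -1, 1
d²: 1, 1, 25, 9, 1, 1; Σd² = 38
ρ = 1 − 6·38/(6·35) = 1 − 228/210 = -0.086

-0.086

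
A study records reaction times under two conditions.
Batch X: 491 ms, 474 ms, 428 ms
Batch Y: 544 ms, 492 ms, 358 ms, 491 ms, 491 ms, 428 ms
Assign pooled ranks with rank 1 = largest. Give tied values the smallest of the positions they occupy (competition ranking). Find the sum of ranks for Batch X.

Sorted (descending): 544, 492, 491, 491, 491, 474, 428, 428, 358
The 3 values of 491 occupy positions 3–5 → each gets rank 3.
The 2 values of 428 occupy positions 7–8 → each gets rank 7.
Batch X values → pooled ranks: 491→3, 474→6, 428→7
Rank sum = 3 + 6 + 7 = 16

16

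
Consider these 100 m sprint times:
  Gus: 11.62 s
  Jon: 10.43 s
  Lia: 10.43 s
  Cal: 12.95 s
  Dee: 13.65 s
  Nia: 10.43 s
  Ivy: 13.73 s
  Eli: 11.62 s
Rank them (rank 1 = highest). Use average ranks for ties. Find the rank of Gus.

4.5

Sorted (descending): 13.73, 13.65, 12.95, 11.62, 11.62, 10.43, 10.43, 10.43
The 2 values of 11.62 occupy positions 4–5 → average rank (4+5)/2 = 4.5.
The 3 values of 10.43 occupy positions 6–8 → average rank 7.
Gus has value 11.62 s → rank 4.5.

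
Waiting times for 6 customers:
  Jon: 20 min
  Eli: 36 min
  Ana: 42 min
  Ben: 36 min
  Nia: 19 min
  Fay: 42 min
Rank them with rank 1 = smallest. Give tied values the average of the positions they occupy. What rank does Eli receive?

3.5

Sorted (ascending): 19, 20, 36, 36, 42, 42
The 2 values of 36 occupy positions 3–4 → average rank (3+4)/2 = 3.5.
The 2 values of 42 occupy positions 5–6 → average rank (5+6)/2 = 5.5.
Eli has value 36 min → rank 3.5.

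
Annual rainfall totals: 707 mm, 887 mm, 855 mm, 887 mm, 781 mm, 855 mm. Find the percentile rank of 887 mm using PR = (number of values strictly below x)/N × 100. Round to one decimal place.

N = 6.
Strictly below 887: 4. Equal to 887: 2.
PR = 4/6 × 100 = 66.7

66.7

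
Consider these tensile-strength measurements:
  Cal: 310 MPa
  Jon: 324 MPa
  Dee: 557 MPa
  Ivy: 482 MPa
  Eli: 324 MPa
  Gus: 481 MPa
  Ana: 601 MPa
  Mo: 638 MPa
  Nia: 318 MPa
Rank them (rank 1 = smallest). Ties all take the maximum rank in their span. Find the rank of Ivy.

Sorted (ascending): 310, 318, 324, 324, 481, 482, 557, 601, 638
The 2 values of 324 occupy positions 3–4 → each gets rank 4.
Ivy has value 482 MPa → rank 6.

6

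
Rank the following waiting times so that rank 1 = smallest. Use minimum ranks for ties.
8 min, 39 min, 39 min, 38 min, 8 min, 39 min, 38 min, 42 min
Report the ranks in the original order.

Sorted (ascending): 8, 8, 38, 38, 39, 39, 39, 42
The 2 values of 8 occupy positions 1–2 → each gets rank 1.
The 2 values of 38 occupy positions 3–4 → each gets rank 3.
The 3 values of 39 occupy positions 5–7 → each gets rank 5.

1, 5, 5, 3, 1, 5, 3, 8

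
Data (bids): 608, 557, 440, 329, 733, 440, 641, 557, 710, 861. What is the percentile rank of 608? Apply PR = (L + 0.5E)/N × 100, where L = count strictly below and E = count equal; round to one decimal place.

N = 10.
Strictly below 608: 5. Equal to 608: 1.
PR = (5 + 0.5·1)/10 × 100 = 55.0

55.0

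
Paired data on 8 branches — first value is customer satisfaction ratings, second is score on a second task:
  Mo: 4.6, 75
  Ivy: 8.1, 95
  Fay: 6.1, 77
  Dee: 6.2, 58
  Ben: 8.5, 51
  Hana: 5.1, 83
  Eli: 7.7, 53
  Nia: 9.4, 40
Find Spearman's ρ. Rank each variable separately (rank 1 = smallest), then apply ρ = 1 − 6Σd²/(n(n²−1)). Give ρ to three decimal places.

Ranks of variable 1: 1, 6, 3, 4, 7, 2, 5, 8
Ranks of variable 2: 5, 8, 6, 4, 2, 7, 3, 1
d = r₁ − r₂: -4, -2, -3, 0, 5, -5, 2, 7
d²: 16, 4, 9, 0, 25, 25, 4, 49; Σd² = 132
ρ = 1 − 6·132/(8·63) = 1 − 792/504 = -0.571

-0.571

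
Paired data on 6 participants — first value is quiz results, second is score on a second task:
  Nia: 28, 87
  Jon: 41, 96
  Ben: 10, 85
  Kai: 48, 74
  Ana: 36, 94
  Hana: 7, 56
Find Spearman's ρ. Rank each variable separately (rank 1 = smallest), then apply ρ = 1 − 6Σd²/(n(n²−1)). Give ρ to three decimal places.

Ranks of variable 1: 3, 5, 2, 6, 4, 1
Ranks of variable 2: 4, 6, 3, 2, 5, 1
d = r₁ − r₂: -1, -1, -1, 4, -1, 0
d²: 1, 1, 1, 16, 1, 0; Σd² = 20
ρ = 1 − 6·20/(6·35) = 1 − 120/210 = 0.429

0.429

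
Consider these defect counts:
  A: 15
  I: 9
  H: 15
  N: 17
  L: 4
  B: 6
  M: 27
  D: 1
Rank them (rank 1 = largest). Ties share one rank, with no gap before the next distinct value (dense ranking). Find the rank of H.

3

Sorted (descending): 27, 17, 15, 15, 9, 6, 4, 1
The 2 values of 15 share dense rank 3.
Remaining distinct values take the next consecutive integers.
H has value 15 → rank 3.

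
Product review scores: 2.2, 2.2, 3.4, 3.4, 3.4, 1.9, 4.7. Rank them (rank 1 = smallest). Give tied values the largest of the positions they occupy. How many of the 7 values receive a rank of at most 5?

3

Sorted (ascending): 1.9, 2.2, 2.2, 3.4, 3.4, 3.4, 4.7
The 2 values of 2.2 occupy positions 2–3 → each gets rank 3.
The 3 values of 3.4 occupy positions 4–6 → each gets rank 6.
Ranks ≤ 5: {1, 3, 3} → 3 values.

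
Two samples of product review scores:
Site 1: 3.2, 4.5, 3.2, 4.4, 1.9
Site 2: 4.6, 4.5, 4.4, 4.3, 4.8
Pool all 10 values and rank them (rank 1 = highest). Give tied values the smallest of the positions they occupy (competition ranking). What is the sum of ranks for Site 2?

Sorted (descending): 4.8, 4.6, 4.5, 4.5, 4.4, 4.4, 4.3, 3.2, 3.2, 1.9
The 2 values of 4.5 occupy positions 3–4 → each gets rank 3.
The 2 values of 4.4 occupy positions 5–6 → each gets rank 5.
The 2 values of 3.2 occupy positions 8–9 → each gets rank 8.
Site 2 values → pooled ranks: 4.6→2, 4.5→3, 4.4→5, 4.3→7, 4.8→1
Rank sum = 2 + 3 + 5 + 7 + 1 = 18

18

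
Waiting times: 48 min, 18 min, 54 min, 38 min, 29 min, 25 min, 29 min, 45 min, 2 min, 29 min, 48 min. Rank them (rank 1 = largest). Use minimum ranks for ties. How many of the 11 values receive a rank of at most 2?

3

Sorted (descending): 54, 48, 48, 45, 38, 29, 29, 29, 25, 18, 2
The 2 values of 48 occupy positions 2–3 → each gets rank 2.
The 3 values of 29 occupy positions 6–8 → each gets rank 6.
Ranks ≤ 2: {1, 2, 2} → 3 values.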